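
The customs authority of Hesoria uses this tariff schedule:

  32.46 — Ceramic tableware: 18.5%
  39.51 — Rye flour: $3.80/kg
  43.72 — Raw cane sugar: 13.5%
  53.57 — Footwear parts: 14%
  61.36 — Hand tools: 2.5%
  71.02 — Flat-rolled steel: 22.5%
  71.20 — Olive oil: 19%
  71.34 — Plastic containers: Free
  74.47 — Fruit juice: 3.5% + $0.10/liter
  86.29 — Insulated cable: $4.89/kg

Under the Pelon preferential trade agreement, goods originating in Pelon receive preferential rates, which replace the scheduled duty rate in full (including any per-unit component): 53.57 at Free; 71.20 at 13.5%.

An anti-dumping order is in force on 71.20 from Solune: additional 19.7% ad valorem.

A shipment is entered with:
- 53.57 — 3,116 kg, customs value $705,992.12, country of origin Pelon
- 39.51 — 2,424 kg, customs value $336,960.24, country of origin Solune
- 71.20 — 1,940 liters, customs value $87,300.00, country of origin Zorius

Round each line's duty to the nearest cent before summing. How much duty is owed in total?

$25,798.20

Line 1 (53.57, Pelon, 3,116 kg, $705,992.12):
Base rate for 53.57 is 14%.
Origin Pelon qualifies under the Hesoria–Pelon agreement and 53.57 is covered: preferential rate Free applies instead.
Duty = $705,992.12 × 0% = $0.00.
Line 2 (39.51, Solune, 2,424 kg, $336,960.24):
Base rate for 39.51 is $3.80/kg.
Duty = 2,424 × $3.80 = $9,211.20.
Line 3 (71.20, Zorius, 1,940 liters, $87,300.00):
Base rate for 71.20 is 19%.
71.20 has an FTA preferential rate, but origin Zorius is not Pelon; base rate stands.
The additional-duty order on 71.20 targets Solune, not Zorius; it does not apply.
Duty = $87,300.00 × 19% = $16,587.00.
Total = $0.00 + $9,211.20 + $16,587.00 = $25,798.20.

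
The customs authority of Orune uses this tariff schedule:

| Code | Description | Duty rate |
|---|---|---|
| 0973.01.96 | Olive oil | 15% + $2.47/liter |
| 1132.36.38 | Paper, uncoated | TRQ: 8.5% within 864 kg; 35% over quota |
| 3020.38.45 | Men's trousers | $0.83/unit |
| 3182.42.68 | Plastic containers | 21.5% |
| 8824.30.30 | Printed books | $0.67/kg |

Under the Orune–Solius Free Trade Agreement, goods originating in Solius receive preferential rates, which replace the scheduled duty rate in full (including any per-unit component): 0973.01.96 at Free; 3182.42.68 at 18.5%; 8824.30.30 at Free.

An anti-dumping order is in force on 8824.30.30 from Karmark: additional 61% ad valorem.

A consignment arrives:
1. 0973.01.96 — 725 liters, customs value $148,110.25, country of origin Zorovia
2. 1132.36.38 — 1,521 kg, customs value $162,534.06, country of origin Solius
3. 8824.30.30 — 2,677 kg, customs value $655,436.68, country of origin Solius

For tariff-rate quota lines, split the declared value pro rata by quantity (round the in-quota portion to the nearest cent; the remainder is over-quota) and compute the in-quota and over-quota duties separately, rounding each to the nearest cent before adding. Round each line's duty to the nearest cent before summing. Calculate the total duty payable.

$56,427.55

Line 1 (0973.01.96, Zorovia, 725 liters, $148,110.25):
Base rate for 0973.01.96 is 15% + $2.47/liter.
0973.01.96 has an FTA preferential rate, but origin Zorovia is not Solius; base rate stands.
Duty = $148,110.25 × 15% + 725 × $2.47 = $24,007.29.
Line 2 (1132.36.38, Solius, 1,521 kg, $162,534.06):
Code 1132.36.38 is under a tariff-rate quota (threshold 864 kg). In-quota: 864 kg at 8.5%; over-quota: 657 kg at 35%.
Pro-rata value split: in-quota = $162,534.06 × 864/1,521 = $92,327.04; over-quota = $162,534.06 − $92,327.04 = $70,207.02.
In-quota duty = $92,327.04 × 8.5% = $7,847.80. Over-quota duty = $70,207.02 × 35% = $24,572.46.
Line duty = $7,847.80 + $24,572.46 = $32,420.26.
Line 3 (8824.30.30, Solius, 2,677 kg, $655,436.68):
Base rate for 8824.30.30 is $0.67/kg.
Origin Solius qualifies under the Orune–Solius agreement and 8824.30.30 is covered: preferential rate Free applies instead.
The additional-duty order on 8824.30.30 targets Karmark, not Solius; it does not apply.
Duty = $655,436.68 × 0% = $0.00.
Total = $24,007.29 + $32,420.26 + $0.00 = $56,427.55.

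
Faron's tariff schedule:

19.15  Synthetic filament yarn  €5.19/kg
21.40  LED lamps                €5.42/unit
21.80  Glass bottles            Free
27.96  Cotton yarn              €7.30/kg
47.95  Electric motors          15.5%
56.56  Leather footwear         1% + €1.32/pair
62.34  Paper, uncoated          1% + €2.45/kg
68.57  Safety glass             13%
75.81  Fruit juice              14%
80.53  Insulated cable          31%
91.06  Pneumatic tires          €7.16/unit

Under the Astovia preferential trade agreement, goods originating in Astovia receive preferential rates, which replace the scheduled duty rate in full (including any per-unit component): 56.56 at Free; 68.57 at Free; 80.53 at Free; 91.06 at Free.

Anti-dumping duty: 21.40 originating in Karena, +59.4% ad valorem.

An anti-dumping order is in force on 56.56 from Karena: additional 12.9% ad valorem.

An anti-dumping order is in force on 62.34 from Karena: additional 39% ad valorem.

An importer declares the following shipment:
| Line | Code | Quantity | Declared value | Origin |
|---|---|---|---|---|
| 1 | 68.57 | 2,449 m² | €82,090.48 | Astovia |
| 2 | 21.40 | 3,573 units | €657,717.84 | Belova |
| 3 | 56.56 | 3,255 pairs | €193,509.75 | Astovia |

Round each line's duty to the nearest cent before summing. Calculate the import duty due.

€19,365.66

Line 1 (68.57, Astovia, 2,449 m², €82,090.48):
Base rate for 68.57 is 13%.
Origin Astovia qualifies under the Faron–Astovia agreement and 68.57 is covered: preferential rate Free applies instead.
Duty = €82,090.48 × 0% = €0.00.
Line 2 (21.40, Belova, 3,573 units, €657,717.84):
Base rate for 21.40 is €5.42/unit.
The additional-duty order on 21.40 targets Karena, not Belova; it does not apply.
Duty = 3,573 × €5.42 = €19,365.66.
Line 3 (56.56, Astovia, 3,255 pairs, €193,509.75):
Base rate for 56.56 is 1% + €1.32/pair.
Origin Astovia qualifies under the Faron–Astovia agreement and 56.56 is covered: preferential rate Free applies instead.
The additional-duty order on 56.56 targets Karena, not Astovia; it does not apply.
Duty = €193,509.75 × 0% = €0.00.
Total = €0.00 + €19,365.66 + €0.00 = €19,365.66.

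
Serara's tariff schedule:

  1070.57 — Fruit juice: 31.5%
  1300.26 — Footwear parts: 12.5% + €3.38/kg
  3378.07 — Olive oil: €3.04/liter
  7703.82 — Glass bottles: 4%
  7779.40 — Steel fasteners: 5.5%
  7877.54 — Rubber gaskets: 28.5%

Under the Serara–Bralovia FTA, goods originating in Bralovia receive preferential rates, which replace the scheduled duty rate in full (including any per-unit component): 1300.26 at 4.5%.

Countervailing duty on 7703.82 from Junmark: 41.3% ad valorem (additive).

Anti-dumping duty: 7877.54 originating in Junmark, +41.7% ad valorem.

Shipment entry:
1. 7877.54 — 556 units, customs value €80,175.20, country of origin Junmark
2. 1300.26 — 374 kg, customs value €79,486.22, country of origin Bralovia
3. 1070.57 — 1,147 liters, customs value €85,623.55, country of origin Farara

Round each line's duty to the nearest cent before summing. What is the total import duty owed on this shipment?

€86,831.29

Line 1 (7877.54, Junmark, 556 units, €80,175.20):
Base rate for 7877.54 is 28.5%.
Additional duty on 7877.54 from Junmark: +41.7%. Applied ad valorem rate: 28.5% + 41.7% = 70.2%.
Duty = €80,175.20 × 70.2% = €56,282.99.
Line 2 (1300.26, Bralovia, 374 kg, €79,486.22):
Base rate for 1300.26 is 12.5% + €3.38/kg.
Origin Bralovia qualifies under the Serara–Bralovia agreement and 1300.26 is covered: preferential rate 4.5% applies instead.
Duty = €79,486.22 × 4.5% = €3,576.88.
Line 3 (1070.57, Farara, 1,147 liters, €85,623.55):
Base rate for 1070.57 is 31.5%.
Duty = €85,623.55 × 31.5% = €26,971.42.
Total = €56,282.99 + €3,576.88 + €26,971.42 = €86,831.29.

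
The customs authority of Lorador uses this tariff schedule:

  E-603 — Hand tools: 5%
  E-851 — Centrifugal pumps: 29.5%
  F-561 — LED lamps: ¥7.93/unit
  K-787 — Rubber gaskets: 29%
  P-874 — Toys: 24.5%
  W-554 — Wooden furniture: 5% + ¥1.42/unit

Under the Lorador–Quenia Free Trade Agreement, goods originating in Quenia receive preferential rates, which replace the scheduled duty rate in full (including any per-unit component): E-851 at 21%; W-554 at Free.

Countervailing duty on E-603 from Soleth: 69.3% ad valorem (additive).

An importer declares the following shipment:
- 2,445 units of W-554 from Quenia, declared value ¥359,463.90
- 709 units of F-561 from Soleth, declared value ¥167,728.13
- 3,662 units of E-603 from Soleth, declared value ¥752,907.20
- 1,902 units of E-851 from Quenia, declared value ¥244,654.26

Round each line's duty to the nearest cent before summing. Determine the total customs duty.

¥616,409.81

Line 1 (W-554, Quenia, 2,445 units, ¥359,463.90):
Base rate for W-554 is 5% + ¥1.42/unit.
Origin Quenia qualifies under the Lorador–Quenia agreement and W-554 is covered: preferential rate Free applies instead.
Duty = ¥359,463.90 × 0% = ¥0.00.
Line 2 (F-561, Soleth, 709 units, ¥167,728.13):
Base rate for F-561 is ¥7.93/unit.
Duty = 709 × ¥7.93 = ¥5,622.37.
Line 3 (E-603, Soleth, 3,662 units, ¥752,907.20):
Base rate for E-603 is 5%.
Additional duty on E-603 from Soleth: +69.3%. Applied ad valorem rate: 5% + 69.3% = 74.3%.
Duty = ¥752,907.20 × 74.3% = ¥559,410.05.
Line 4 (E-851, Quenia, 1,902 units, ¥244,654.26):
Base rate for E-851 is 29.5%.
Origin Quenia qualifies under the Lorador–Quenia agreement and E-851 is covered: preferential rate 21% applies instead.
Duty = ¥244,654.26 × 21% = ¥51,377.39.
Total = ¥0.00 + ¥5,622.37 + ¥559,410.05 + ¥51,377.39 = ¥616,409.81.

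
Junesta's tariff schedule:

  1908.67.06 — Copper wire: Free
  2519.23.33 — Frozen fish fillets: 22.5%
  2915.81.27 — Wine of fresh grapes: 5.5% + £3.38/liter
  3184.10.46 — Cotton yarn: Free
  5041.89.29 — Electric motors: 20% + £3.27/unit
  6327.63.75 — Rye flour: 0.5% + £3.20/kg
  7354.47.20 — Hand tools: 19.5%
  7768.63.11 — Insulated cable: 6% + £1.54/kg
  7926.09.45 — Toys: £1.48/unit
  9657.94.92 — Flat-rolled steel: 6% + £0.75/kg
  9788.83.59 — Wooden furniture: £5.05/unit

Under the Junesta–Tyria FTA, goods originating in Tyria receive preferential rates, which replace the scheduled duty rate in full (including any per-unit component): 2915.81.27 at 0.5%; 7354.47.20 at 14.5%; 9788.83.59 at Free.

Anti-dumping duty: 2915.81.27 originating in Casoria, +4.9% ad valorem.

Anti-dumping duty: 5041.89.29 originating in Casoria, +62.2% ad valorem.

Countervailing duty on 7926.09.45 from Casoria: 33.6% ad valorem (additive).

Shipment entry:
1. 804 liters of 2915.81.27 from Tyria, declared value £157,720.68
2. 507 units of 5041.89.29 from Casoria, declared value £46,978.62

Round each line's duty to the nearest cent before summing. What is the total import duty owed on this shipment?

£41,062.92

Line 1 (2915.81.27, Tyria, 804 liters, £157,720.68):
Base rate for 2915.81.27 is 5.5% + £3.38/liter.
Origin Tyria qualifies under the Junesta–Tyria agreement and 2915.81.27 is covered: preferential rate 0.5% applies instead.
The additional-duty order on 2915.81.27 targets Casoria, not Tyria; it does not apply.
Duty = £157,720.68 × 0.5% = £788.60.
Line 2 (5041.89.29, Casoria, 507 units, £46,978.62):
Base rate for 5041.89.29 is 20% + £3.27/unit.
Additional duty on 5041.89.29 from Casoria: +62.2%. Applied ad valorem rate: 20% + 62.2% = 82.2%.
Duty = £46,978.62 × 82.2% + 507 × £3.27 = £40,274.32.
Total = £788.60 + £40,274.32 = £41,062.92.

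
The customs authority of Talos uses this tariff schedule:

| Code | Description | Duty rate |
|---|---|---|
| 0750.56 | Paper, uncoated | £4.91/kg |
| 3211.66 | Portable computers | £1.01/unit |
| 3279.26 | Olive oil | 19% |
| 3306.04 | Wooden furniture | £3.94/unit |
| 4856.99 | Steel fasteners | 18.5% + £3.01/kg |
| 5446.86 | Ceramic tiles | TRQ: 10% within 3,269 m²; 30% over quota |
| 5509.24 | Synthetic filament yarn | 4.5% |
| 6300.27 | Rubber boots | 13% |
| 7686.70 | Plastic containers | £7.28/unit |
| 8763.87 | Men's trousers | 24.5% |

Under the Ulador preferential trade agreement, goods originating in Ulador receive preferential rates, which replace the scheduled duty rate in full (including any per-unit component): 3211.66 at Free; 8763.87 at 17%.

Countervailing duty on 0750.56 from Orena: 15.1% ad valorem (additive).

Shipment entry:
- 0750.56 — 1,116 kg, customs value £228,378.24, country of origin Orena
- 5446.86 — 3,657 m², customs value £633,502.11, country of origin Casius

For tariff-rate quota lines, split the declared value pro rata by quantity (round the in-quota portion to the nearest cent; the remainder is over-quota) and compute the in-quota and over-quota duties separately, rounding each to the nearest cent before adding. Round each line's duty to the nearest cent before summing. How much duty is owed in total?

£116,757.53

Line 1 (0750.56, Orena, 1,116 kg, £228,378.24):
Base rate for 0750.56 is £4.91/kg.
Additional duty on 0750.56 from Orena: +15.1% ad valorem. Applied ad valorem rate = 15.1%.
Duty = £228,378.24 × 15.1% + 1,116 × £4.91 = £39,964.67.
Line 2 (5446.86, Casius, 3,657 m², £633,502.11):
Code 5446.86 is under a tariff-rate quota (threshold 3,269 m²). In-quota: 3,269 m² at 10%; over-quota: 388 m² at 30%.
Pro-rata value split: in-quota = £633,502.11 × 3,269/3,657 = £566,288.87; over-quota = £633,502.11 − £566,288.87 = £67,213.24.
In-quota duty = £566,288.87 × 10% = £56,628.89. Over-quota duty = £67,213.24 × 30% = £20,163.97.
Line duty = £56,628.89 + £20,163.97 = £76,792.86.
Total = £39,964.67 + £76,792.86 = £116,757.53.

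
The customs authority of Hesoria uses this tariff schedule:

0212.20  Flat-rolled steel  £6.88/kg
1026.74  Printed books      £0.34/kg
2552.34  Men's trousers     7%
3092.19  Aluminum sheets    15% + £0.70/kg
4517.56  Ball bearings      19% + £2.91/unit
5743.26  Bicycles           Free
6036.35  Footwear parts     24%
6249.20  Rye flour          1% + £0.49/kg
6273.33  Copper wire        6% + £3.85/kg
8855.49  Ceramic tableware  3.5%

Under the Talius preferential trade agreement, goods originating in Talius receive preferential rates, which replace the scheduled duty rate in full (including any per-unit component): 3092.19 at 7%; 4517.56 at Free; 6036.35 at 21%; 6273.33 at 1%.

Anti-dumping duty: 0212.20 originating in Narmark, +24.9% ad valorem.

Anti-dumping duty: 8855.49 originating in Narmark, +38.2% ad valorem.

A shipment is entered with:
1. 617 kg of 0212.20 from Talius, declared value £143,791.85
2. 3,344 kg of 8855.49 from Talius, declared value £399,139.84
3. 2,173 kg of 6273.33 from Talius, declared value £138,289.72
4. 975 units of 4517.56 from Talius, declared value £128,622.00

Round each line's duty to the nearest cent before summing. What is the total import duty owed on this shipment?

£19,597.75

Line 1 (0212.20, Talius, 617 kg, £143,791.85):
Base rate for 0212.20 is £6.88/kg.
Origin Talius is the FTA partner but 0212.20 is not on the preference list; base rate stands.
The additional-duty order on 0212.20 targets Narmark, not Talius; it does not apply.
Duty = 617 × £6.88 = £4,244.96.
Line 2 (8855.49, Talius, 3,344 kg, £399,139.84):
Base rate for 8855.49 is 3.5%.
Origin Talius is the FTA partner but 8855.49 is not on the preference list; base rate stands.
The additional-duty order on 8855.49 targets Narmark, not Talius; it does not apply.
Duty = £399,139.84 × 3.5% = £13,969.89.
Line 3 (6273.33, Talius, 2,173 kg, £138,289.72):
Base rate for 6273.33 is 6% + £3.85/kg.
Origin Talius qualifies under the Hesoria–Talius agreement and 6273.33 is covered: preferential rate 1% applies instead.
Duty = £138,289.72 × 1% = £1,382.90.
Line 4 (4517.56, Talius, 975 units, £128,622.00):
Base rate for 4517.56 is 19% + £2.91/unit.
Origin Talius qualifies under the Hesoria–Talius agreement and 4517.56 is covered: preferential rate Free applies instead.
Duty = £128,622.00 × 0% = £0.00.
Total = £4,244.96 + £13,969.89 + £1,382.90 + £0.00 = £19,597.75.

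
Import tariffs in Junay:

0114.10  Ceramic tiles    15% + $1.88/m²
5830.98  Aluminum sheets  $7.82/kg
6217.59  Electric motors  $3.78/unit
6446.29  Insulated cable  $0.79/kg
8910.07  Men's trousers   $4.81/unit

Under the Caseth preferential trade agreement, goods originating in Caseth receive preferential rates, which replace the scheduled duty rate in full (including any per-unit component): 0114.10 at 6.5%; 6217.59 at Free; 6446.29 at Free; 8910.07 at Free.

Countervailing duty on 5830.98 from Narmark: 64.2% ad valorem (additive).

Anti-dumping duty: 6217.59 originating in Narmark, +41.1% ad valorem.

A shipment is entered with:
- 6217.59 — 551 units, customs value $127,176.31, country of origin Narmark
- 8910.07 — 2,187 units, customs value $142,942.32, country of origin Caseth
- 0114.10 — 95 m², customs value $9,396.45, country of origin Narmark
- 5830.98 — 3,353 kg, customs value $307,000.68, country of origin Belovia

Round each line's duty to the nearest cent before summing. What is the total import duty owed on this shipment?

Line 1 (6217.59, Narmark, 551 units, $127,176.31):
Base rate for 6217.59 is $3.78/unit.
6217.59 has an FTA preferential rate, but origin Narmark is not Caseth; base rate stands.
Additional duty on 6217.59 from Narmark: +41.1% ad valorem. Applied ad valorem rate = 41.1%.
Duty = $127,176.31 × 41.1% + 551 × $3.78 = $54,352.24.
Line 2 (8910.07, Caseth, 2,187 units, $142,942.32):
Base rate for 8910.07 is $4.81/unit.
Origin Caseth qualifies under the Junay–Caseth agreement and 8910.07 is covered: preferential rate Free applies instead.
Duty = $142,942.32 × 0% = $0.00.
Line 3 (0114.10, Narmark, 95 m², $9,396.45):
Base rate for 0114.10 is 15% + $1.88/m².
0114.10 has an FTA preferential rate, but origin Narmark is not Caseth; base rate stands.
Duty = $9,396.45 × 15% + 95 × $1.88 = $1,588.07.
Line 4 (5830.98, Belovia, 3,353 kg, $307,000.68):
Base rate for 5830.98 is $7.82/kg.
The additional-duty order on 5830.98 targets Narmark, not Belovia; it does not apply.
Duty = 3,353 × $7.82 = $26,220.46.
Total = $54,352.24 + $0.00 + $1,588.07 + $26,220.46 = $82,160.77.

$82,160.77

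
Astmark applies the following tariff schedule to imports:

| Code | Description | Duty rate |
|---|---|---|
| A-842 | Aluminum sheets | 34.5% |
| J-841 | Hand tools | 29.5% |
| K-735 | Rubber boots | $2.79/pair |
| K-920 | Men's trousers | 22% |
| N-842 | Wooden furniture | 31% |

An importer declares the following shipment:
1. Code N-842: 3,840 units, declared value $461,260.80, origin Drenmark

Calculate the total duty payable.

Line 1 (N-842, Drenmark, 3,840 units, $461,260.80):
Base rate for N-842 is 31%.
Duty = $461,260.80 × 31% = $142,990.85.

$142,990.85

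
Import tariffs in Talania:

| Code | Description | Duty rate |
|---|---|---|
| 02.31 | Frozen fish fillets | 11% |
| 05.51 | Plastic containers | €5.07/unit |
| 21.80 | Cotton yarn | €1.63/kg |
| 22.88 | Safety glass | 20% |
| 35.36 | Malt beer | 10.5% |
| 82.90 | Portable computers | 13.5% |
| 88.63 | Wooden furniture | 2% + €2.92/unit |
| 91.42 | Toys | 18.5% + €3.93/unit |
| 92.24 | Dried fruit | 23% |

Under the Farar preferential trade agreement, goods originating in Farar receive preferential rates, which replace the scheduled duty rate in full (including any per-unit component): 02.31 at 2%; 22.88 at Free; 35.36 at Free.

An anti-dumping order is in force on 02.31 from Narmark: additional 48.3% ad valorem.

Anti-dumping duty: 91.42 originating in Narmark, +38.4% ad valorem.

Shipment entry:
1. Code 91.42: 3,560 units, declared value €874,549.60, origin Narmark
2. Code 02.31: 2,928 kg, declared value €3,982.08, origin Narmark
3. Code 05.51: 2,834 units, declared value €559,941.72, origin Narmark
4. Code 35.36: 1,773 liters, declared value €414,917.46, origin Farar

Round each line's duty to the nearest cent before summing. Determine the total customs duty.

€528,339.27

Line 1 (91.42, Narmark, 3,560 units, €874,549.60):
Base rate for 91.42 is 18.5% + €3.93/unit.
Additional duty on 91.42 from Narmark: +38.4%. Applied ad valorem rate: 18.5% + 38.4% = 56.9%.
Duty = €874,549.60 × 56.9% + 3,560 × €3.93 = €511,609.52.
Line 2 (02.31, Narmark, 2,928 kg, €3,982.08):
Base rate for 02.31 is 11%.
02.31 has an FTA preferential rate, but origin Narmark is not Farar; base rate stands.
Additional duty on 02.31 from Narmark: +48.3%. Applied ad valorem rate: 11% + 48.3% = 59.3%.
Duty = €3,982.08 × 59.3% = €2,361.37.
Line 3 (05.51, Narmark, 2,834 units, €559,941.72):
Base rate for 05.51 is €5.07/unit.
Duty = 2,834 × €5.07 = €14,368.38.
Line 4 (35.36, Farar, 1,773 liters, €414,917.46):
Base rate for 35.36 is 10.5%.
Origin Farar qualifies under the Talania–Farar agreement and 35.36 is covered: preferential rate Free applies instead.
Duty = €414,917.46 × 0% = €0.00.
Total = €511,609.52 + €2,361.37 + €14,368.38 + €0.00 = €528,339.27.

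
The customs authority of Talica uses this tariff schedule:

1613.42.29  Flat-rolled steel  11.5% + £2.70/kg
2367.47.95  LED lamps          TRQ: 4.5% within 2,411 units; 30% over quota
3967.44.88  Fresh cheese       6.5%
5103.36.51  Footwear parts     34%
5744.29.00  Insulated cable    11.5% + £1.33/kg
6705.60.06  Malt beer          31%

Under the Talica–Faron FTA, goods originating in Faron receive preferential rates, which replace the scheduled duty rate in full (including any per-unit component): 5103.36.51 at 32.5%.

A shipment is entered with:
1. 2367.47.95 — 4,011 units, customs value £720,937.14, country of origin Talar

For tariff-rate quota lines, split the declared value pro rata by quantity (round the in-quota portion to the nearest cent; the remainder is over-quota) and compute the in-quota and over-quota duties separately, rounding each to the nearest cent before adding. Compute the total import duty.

Line 1 (2367.47.95, Talar, 4,011 units, £720,937.14):
Code 2367.47.95 is under a tariff-rate quota (threshold 2,411 units). In-quota: 2,411 units at 4.5%; over-quota: 1,600 units at 30%.
Pro-rata value split: in-quota = £720,937.14 × 2,411/4,011 = £433,353.14; over-quota = £720,937.14 − £433,353.14 = £287,584.00.
In-quota duty = £433,353.14 × 4.5% = £19,500.89. Over-quota duty = £287,584.00 × 30% = £86,275.20.
Line duty = £19,500.89 + £86,275.20 = £105,776.09.

£105,776.09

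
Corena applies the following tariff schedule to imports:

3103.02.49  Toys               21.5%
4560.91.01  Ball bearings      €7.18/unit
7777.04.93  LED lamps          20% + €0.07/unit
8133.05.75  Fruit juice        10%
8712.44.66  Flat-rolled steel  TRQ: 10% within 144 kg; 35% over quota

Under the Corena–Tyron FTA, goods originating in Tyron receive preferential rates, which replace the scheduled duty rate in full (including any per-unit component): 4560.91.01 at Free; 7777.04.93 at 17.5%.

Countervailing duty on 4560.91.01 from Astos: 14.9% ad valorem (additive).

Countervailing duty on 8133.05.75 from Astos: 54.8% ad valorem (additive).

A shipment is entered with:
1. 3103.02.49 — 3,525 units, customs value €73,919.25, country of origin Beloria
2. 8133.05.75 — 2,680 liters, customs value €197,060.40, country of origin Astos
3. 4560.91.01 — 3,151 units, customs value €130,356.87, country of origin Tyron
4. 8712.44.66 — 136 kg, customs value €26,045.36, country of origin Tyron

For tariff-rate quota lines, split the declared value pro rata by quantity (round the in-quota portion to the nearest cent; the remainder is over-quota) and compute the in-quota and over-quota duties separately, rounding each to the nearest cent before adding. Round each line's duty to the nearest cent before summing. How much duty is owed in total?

Line 1 (3103.02.49, Beloria, 3,525 units, €73,919.25):
Base rate for 3103.02.49 is 21.5%.
Duty = €73,919.25 × 21.5% = €15,892.64.
Line 2 (8133.05.75, Astos, 2,680 liters, €197,060.40):
Base rate for 8133.05.75 is 10%.
Additional duty on 8133.05.75 from Astos: +54.8%. Applied ad valorem rate: 10% + 54.8% = 64.8%.
Duty = €197,060.40 × 64.8% = €127,695.14.
Line 3 (4560.91.01, Tyron, 3,151 units, €130,356.87):
Base rate for 4560.91.01 is €7.18/unit.
Origin Tyron qualifies under the Corena–Tyron agreement and 4560.91.01 is covered: preferential rate Free applies instead.
The additional-duty order on 4560.91.01 targets Astos, not Tyron; it does not apply.
Duty = €130,356.87 × 0% = €0.00.
Line 4 (8712.44.66, Tyron, 136 kg, €26,045.36):
Code 8712.44.66 is under a tariff-rate quota (threshold 144 kg). Quantity 136 kg is within the quota, so the in-quota rate 10% applies to the full value.
Duty = €26,045.36 × 10% = €2,604.54.
Total = €15,892.64 + €127,695.14 + €0.00 + €2,604.54 = €146,192.32.

€146,192.32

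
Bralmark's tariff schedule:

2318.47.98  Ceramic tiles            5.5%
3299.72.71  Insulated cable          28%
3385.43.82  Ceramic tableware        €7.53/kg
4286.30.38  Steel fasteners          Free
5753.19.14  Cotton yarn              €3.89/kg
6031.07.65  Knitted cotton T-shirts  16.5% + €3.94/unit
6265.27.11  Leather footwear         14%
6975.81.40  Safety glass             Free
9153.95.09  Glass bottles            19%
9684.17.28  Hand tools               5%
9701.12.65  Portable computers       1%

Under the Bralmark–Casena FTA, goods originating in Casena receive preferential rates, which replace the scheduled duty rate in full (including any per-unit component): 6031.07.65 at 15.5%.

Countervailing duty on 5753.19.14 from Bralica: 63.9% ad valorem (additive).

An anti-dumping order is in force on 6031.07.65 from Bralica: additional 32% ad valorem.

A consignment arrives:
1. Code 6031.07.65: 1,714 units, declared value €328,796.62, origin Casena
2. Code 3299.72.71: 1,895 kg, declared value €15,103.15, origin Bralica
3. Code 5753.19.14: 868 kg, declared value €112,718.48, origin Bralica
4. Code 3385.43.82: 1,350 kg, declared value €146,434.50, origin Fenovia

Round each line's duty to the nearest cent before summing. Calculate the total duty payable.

€140,761.49

Line 1 (6031.07.65, Casena, 1,714 units, €328,796.62):
Base rate for 6031.07.65 is 16.5% + €3.94/unit.
Origin Casena qualifies under the Bralmark–Casena agreement and 6031.07.65 is covered: preferential rate 15.5% applies instead.
The additional-duty order on 6031.07.65 targets Bralica, not Casena; it does not apply.
Duty = €328,796.62 × 15.5% = €50,963.48.
Line 2 (3299.72.71, Bralica, 1,895 kg, €15,103.15):
Base rate for 3299.72.71 is 28%.
Duty = €15,103.15 × 28% = €4,228.88.
Line 3 (5753.19.14, Bralica, 868 kg, €112,718.48):
Base rate for 5753.19.14 is €3.89/kg.
Additional duty on 5753.19.14 from Bralica: +63.9% ad valorem. Applied ad valorem rate = 63.9%.
Duty = €112,718.48 × 63.9% + 868 × €3.89 = €75,403.63.
Line 4 (3385.43.82, Fenovia, 1,350 kg, €146,434.50):
Base rate for 3385.43.82 is €7.53/kg.
Duty = 1,350 × €7.53 = €10,165.50.
Total = €50,963.48 + €4,228.88 + €75,403.63 + €10,165.50 = €140,761.49.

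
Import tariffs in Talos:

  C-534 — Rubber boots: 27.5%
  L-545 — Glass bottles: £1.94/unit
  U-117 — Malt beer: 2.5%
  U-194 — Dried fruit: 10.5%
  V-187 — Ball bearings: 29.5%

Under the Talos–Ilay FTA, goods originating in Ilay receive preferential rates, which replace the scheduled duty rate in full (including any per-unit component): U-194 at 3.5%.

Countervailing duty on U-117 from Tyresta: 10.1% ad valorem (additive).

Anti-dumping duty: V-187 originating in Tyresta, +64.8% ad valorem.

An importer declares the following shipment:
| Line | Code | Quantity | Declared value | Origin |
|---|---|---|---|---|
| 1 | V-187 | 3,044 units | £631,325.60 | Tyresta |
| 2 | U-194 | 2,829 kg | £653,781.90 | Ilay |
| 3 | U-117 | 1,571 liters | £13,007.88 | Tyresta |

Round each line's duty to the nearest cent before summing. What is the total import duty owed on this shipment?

£619,861.40

Line 1 (V-187, Tyresta, 3,044 units, £631,325.60):
Base rate for V-187 is 29.5%.
Additional duty on V-187 from Tyresta: +64.8%. Applied ad valorem rate: 29.5% + 64.8% = 94.3%.
Duty = £631,325.60 × 94.3% = £595,340.04.
Line 2 (U-194, Ilay, 2,829 kg, £653,781.90):
Base rate for U-194 is 10.5%.
Origin Ilay qualifies under the Talos–Ilay agreement and U-194 is covered: preferential rate 3.5% applies instead.
Duty = £653,781.90 × 3.5% = £22,882.37.
Line 3 (U-117, Tyresta, 1,571 liters, £13,007.88):
Base rate for U-117 is 2.5%.
Additional duty on U-117 from Tyresta: +10.1%. Applied ad valorem rate: 2.5% + 10.1% = 12.6%.
Duty = £13,007.88 × 12.6% = £1,638.99.
Total = £595,340.04 + £22,882.37 + £1,638.99 = £619,861.40.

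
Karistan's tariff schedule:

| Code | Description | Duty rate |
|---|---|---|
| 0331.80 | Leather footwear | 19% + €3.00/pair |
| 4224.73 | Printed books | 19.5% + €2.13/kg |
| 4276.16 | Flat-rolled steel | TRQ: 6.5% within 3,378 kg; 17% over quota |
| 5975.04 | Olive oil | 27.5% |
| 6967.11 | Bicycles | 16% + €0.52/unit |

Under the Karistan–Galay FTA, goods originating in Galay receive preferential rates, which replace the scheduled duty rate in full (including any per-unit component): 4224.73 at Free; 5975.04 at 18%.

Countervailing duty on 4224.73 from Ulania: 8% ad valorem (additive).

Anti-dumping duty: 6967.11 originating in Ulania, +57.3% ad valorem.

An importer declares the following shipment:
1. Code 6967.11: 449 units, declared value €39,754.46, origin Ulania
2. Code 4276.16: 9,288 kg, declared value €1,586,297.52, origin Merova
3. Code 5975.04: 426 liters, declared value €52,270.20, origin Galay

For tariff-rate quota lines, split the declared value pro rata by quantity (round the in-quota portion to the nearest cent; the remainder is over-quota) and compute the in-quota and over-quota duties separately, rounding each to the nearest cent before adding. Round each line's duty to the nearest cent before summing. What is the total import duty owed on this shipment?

Line 1 (6967.11, Ulania, 449 units, €39,754.46):
Base rate for 6967.11 is 16% + €0.52/unit.
Additional duty on 6967.11 from Ulania: +57.3%. Applied ad valorem rate: 16% + 57.3% = 73.3%.
Duty = €39,754.46 × 73.3% + 449 × €0.52 = €29,373.50.
Line 2 (4276.16, Merova, 9,288 kg, €1,586,297.52):
Code 4276.16 is under a tariff-rate quota (threshold 3,378 kg). In-quota: 3,378 kg at 6.5%; over-quota: 5,910 kg at 17%.
Pro-rata value split: in-quota = €1,586,297.52 × 3,378/9,288 = €576,928.62; over-quota = €1,586,297.52 − €576,928.62 = €1,009,368.90.
In-quota duty = €576,928.62 × 6.5% = €37,500.36. Over-quota duty = €1,009,368.90 × 17% = €171,592.71.
Line duty = €37,500.36 + €171,592.71 = €209,093.07.
Line 3 (5975.04, Galay, 426 liters, €52,270.20):
Base rate for 5975.04 is 27.5%.
Origin Galay qualifies under the Karistan–Galay agreement and 5975.04 is covered: preferential rate 18% applies instead.
Duty = €52,270.20 × 18% = €9,408.64.
Total = €29,373.50 + €209,093.07 + €9,408.64 = €247,875.21.

€247,875.21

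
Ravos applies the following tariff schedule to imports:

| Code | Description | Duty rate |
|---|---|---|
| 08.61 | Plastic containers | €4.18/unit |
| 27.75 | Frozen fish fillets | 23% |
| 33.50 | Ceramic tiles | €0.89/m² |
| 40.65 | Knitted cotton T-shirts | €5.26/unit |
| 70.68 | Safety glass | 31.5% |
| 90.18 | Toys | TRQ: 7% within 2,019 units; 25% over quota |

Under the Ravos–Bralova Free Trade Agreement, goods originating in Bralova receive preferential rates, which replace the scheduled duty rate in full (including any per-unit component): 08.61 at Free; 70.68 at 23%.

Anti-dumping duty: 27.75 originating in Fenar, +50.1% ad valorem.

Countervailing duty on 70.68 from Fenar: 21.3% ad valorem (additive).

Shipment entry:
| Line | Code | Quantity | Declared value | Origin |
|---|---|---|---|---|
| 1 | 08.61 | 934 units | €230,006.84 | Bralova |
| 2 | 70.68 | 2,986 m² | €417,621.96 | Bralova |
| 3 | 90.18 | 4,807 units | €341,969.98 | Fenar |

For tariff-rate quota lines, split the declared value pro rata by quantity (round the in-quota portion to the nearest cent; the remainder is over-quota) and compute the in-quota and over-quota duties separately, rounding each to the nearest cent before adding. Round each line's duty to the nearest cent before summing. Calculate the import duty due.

Line 1 (08.61, Bralova, 934 units, €230,006.84):
Base rate for 08.61 is €4.18/unit.
Origin Bralova qualifies under the Ravos–Bralova agreement and 08.61 is covered: preferential rate Free applies instead.
Duty = €230,006.84 × 0% = €0.00.
Line 2 (70.68, Bralova, 2,986 m², €417,621.96):
Base rate for 70.68 is 31.5%.
Origin Bralova qualifies under the Ravos–Bralova agreement and 70.68 is covered: preferential rate 23% applies instead.
The additional-duty order on 70.68 targets Fenar, not Bralova; it does not apply.
Duty = €417,621.96 × 23% = €96,053.05.
Line 3 (90.18, Fenar, 4,807 units, €341,969.98):
Code 90.18 is under a tariff-rate quota (threshold 2,019 units). In-quota: 2,019 units at 7%; over-quota: 2,788 units at 25%.
Pro-rata value split: in-quota = €341,969.98 × 2,019/4,807 = €143,631.66; over-quota = €341,969.98 − €143,631.66 = €198,338.32.
In-quota duty = €143,631.66 × 7% = €10,054.22. Over-quota duty = €198,338.32 × 25% = €49,584.58.
Line duty = €10,054.22 + €49,584.58 = €59,638.80.
Total = €0.00 + €96,053.05 + €59,638.80 = €155,691.85.

€155,691.85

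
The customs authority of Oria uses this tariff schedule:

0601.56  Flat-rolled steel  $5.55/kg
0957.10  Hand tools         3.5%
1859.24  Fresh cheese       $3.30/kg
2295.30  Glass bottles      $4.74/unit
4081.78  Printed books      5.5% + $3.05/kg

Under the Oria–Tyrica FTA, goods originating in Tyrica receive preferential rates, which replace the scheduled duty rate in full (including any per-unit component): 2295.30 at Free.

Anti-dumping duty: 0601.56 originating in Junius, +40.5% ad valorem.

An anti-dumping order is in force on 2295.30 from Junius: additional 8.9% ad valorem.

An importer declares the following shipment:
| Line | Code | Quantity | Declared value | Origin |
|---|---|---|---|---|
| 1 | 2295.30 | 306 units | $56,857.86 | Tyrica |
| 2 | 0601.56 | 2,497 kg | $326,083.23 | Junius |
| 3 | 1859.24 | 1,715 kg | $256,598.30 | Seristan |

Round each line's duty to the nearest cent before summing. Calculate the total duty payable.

$151,581.56

Line 1 (2295.30, Tyrica, 306 units, $56,857.86):
Base rate for 2295.30 is $4.74/unit.
Origin Tyrica qualifies under the Oria–Tyrica agreement and 2295.30 is covered: preferential rate Free applies instead.
The additional-duty order on 2295.30 targets Junius, not Tyrica; it does not apply.
Duty = $56,857.86 × 0% = $0.00.
Line 2 (0601.56, Junius, 2,497 kg, $326,083.23):
Base rate for 0601.56 is $5.55/kg.
Additional duty on 0601.56 from Junius: +40.5% ad valorem. Applied ad valorem rate = 40.5%.
Duty = $326,083.23 × 40.5% + 2,497 × $5.55 = $145,922.06.
Line 3 (1859.24, Seristan, 1,715 kg, $256,598.30):
Base rate for 1859.24 is $3.30/kg.
Duty = 1,715 × $3.30 = $5,659.50.
Total = $0.00 + $145,922.06 + $5,659.50 = $151,581.56.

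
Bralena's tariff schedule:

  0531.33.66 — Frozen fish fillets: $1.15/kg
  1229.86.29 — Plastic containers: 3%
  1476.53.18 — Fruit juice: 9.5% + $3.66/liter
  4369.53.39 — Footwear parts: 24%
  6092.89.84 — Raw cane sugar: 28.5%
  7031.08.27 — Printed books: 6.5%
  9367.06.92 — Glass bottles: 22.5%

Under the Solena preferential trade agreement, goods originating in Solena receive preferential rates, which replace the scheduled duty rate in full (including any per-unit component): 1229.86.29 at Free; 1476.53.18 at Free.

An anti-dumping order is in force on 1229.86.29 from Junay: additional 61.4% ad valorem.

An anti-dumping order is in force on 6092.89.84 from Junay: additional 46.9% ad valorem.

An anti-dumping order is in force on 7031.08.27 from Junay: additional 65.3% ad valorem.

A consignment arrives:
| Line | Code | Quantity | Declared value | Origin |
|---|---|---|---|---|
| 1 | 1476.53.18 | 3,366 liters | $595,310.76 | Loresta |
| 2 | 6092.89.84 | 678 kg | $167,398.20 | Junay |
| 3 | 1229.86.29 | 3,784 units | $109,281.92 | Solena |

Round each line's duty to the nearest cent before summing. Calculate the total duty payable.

$195,092.32

Line 1 (1476.53.18, Loresta, 3,366 liters, $595,310.76):
Base rate for 1476.53.18 is 9.5% + $3.66/liter.
1476.53.18 has an FTA preferential rate, but origin Loresta is not Solena; base rate stands.
Duty = $595,310.76 × 9.5% + 3,366 × $3.66 = $68,874.08.
Line 2 (6092.89.84, Junay, 678 kg, $167,398.20):
Base rate for 6092.89.84 is 28.5%.
Additional duty on 6092.89.84 from Junay: +46.9%. Applied ad valorem rate: 28.5% + 46.9% = 75.4%.
Duty = $167,398.20 × 75.4% = $126,218.24.
Line 3 (1229.86.29, Solena, 3,784 units, $109,281.92):
Base rate for 1229.86.29 is 3%.
Origin Solena qualifies under the Bralena–Solena agreement and 1229.86.29 is covered: preferential rate Free applies instead.
The additional-duty order on 1229.86.29 targets Junay, not Solena; it does not apply.
Duty = $109,281.92 × 0% = $0.00.
Total = $68,874.08 + $126,218.24 + $0.00 = $195,092.32.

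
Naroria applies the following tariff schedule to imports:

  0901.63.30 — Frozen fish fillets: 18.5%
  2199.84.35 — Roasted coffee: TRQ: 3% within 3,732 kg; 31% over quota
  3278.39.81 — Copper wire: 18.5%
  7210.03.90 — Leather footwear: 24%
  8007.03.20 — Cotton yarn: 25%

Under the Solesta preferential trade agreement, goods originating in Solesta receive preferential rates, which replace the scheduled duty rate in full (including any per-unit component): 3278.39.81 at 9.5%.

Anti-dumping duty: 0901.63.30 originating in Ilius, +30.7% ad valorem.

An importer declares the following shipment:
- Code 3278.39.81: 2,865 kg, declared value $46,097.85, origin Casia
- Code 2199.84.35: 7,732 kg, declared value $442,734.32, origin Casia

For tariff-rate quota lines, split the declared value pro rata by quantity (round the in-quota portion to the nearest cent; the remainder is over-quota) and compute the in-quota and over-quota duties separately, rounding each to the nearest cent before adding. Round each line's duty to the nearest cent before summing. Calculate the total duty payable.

Line 1 (3278.39.81, Casia, 2,865 kg, $46,097.85):
Base rate for 3278.39.81 is 18.5%.
3278.39.81 has an FTA preferential rate, but origin Casia is not Solesta; base rate stands.
Duty = $46,097.85 × 18.5% = $8,528.10.
Line 2 (2199.84.35, Casia, 7,732 kg, $442,734.32):
Code 2199.84.35 is under a tariff-rate quota (threshold 3,732 kg). In-quota: 3,732 kg at 3%; over-quota: 4,000 kg at 31%.
Pro-rata value split: in-quota = $442,734.32 × 3,732/7,732 = $213,694.32; over-quota = $442,734.32 − $213,694.32 = $229,040.00.
In-quota duty = $213,694.32 × 3% = $6,410.83. Over-quota duty = $229,040.00 × 31% = $71,002.40.
Line duty = $6,410.83 + $71,002.40 = $77,413.23.
Total = $8,528.10 + $77,413.23 = $85,941.33.

$85,941.33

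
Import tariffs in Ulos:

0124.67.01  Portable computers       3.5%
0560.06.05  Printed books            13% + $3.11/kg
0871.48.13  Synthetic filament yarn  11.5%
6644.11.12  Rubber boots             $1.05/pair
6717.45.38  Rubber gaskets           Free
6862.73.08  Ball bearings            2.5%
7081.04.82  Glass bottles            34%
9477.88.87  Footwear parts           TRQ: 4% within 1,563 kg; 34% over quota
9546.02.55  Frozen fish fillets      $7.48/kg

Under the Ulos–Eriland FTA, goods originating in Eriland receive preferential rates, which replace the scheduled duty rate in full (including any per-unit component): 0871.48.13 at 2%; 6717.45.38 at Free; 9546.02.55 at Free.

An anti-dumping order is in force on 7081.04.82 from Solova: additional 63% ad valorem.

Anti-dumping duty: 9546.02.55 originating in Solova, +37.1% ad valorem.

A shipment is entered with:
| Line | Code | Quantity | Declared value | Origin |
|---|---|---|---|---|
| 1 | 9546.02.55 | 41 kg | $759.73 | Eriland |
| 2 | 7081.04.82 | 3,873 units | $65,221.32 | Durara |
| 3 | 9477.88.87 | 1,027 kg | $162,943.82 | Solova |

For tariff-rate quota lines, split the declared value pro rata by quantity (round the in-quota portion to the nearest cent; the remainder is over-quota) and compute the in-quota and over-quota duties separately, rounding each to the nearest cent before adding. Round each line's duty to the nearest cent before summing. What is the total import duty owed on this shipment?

Line 1 (9546.02.55, Eriland, 41 kg, $759.73):
Base rate for 9546.02.55 is $7.48/kg.
Origin Eriland qualifies under the Ulos–Eriland agreement and 9546.02.55 is covered: preferential rate Free applies instead.
The additional-duty order on 9546.02.55 targets Solova, not Eriland; it does not apply.
Duty = $759.73 × 0% = $0.00.
Line 2 (7081.04.82, Durara, 3,873 units, $65,221.32):
Base rate for 7081.04.82 is 34%.
The additional-duty order on 7081.04.82 targets Solova, not Durara; it does not apply.
Duty = $65,221.32 × 34% = $22,175.25.
Line 3 (9477.88.87, Solova, 1,027 kg, $162,943.82):
Code 9477.88.87 is under a tariff-rate quota (threshold 1,563 kg). Quantity 1,027 kg is within the quota, so the in-quota rate 4% applies to the full value.
Duty = $162,943.82 × 4% = $6,517.75.
Total = $0.00 + $22,175.25 + $6,517.75 = $28,693.00.

$28,693.00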